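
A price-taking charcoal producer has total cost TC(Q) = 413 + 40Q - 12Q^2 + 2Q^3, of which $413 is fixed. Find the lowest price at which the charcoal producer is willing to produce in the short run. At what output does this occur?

The firm shuts down when price falls below the minimum of average variable cost. AVC = VC/Q = 40 - 12Q + 2Q^2.
At the minimum of AVC, MC = AVC. MC = 40 - 24Q + 6Q^2; setting MC = AVC gives 4Q^2 - 12Q = 0, so Q = 3. min AVC = 22.
So the shutdown price is $22.

$22 per unit, at Q = 3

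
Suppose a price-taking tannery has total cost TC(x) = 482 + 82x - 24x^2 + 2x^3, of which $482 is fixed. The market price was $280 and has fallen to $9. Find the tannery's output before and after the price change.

Output falls from 11 to 0 (the firm shuts down)

AVC = 82 - 24x + 2x^2, minimized at x = 6 where min AVC = $10. MC = 82 - 48x + 6x^2.
With P = $280 above the shutdown price, P = MC gives x = 11.
At P = $9 < min AVC = $10, price no longer covers variable cost at any output, so the firm shuts down: x = 0.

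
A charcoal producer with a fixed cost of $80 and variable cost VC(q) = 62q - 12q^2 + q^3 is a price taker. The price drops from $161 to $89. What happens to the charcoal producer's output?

Output falls from 11 to 9

MC = 62 - 24q + 3q^2; the shutdown threshold is min AVC = $26 (at q = 6).
With P = $161 above the shutdown price, P = MC gives q = 11.
At P = $89 ≥ min AVC, set P = MC: q = 9. The firm stays open but cuts output.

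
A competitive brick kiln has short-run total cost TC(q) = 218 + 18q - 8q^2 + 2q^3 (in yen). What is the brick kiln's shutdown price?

¥10 per unit

Short-run supply begins at min AVC. From VC = 18q - 8q^2 + 2q^3, AVC = 18 - 8q + 2q^2.
At the minimum of AVC, MC = AVC. MC = 18 - 16q + 6q^2; setting MC = AVC gives 4q^2 - 8q = 0, so q = 2. min AVC = 10.
For P < ¥10 the firm produces nothing.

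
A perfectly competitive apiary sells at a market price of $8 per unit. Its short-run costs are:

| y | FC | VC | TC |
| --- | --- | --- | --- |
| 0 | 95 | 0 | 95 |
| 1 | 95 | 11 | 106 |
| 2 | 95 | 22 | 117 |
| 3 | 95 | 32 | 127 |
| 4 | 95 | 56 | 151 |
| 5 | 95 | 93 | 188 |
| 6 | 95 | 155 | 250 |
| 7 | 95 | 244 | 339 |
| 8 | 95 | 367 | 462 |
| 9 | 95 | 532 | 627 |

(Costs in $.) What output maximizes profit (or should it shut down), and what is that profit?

Compute π = P·y − TC at each output: y=0: -95; y=1: -98; y=2: -101; y=3: -103; y=4: -119; y=5: -148; y=6: -202; y=7: -283; y=8: -398; y=9: -555.
Profit is highest at y = 0. Equivalently, the lowest AVC in the table is 32/3 ≈ $10.67 at y = 3, and P = $8 falls below it — price never covers variable cost, so the firm shuts down and loses only its fixed cost.

y = 0 (shut down); profit = -$95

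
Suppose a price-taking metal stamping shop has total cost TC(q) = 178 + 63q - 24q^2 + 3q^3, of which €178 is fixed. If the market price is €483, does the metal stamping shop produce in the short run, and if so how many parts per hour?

Strip out fixed cost: VC = 63q - 24q^2 + 3q^3. Then AVC = 63 - 24q + 3q^2 and MC = 63 - 48q + 9q^2.
AVC hits its minimum where MC = AVC, at q = 4, giving min AVC = 63 - 24·4 + 3·4^2 = €15.
P = €483 exceeds min AVC = €15, so the firm stays open.
P = MC gives -420 - 48q + 9q^2 = 0, with roots -14/3 and 10. Take the larger (rising MC): q* = 10.
Check: AVC at q = 10 is €123 ≤ P, so revenue covers variable cost.
Profit = P·q − TC = 483·10 − 1408 = €3422.

Produce at q = 10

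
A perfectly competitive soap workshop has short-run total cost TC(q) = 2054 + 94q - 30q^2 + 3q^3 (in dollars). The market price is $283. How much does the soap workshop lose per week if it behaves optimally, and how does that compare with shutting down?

AVC = 94 - 30q + 3q^2; min AVC = $19 at q = 5. Since P = $283 ≥ min AVC, the firm produces.
With MC = 94 - 60q + 9q^2, P = MC on the upward-sloping part at q* = 9.
TR = 283·9 = 2547. TC = 2054 + 603 = 2657. Profit = 2547 − 2657 = -$110.
That loss of $110 beats the $2054 the firm would lose by shutting down; producing recovers $1944 of fixed cost.

Profit = -$110 at q = 9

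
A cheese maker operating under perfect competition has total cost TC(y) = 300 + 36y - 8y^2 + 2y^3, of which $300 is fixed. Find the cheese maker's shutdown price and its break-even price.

Shutdown price = $28; break-even price = $106

Shutdown price = min AVC. AVC = 36 - 8y + 2y^2, with vertex at y = 2 and minimum $28.
ATC = 300/y + 36 - 8y + 2y^2. Setting dATC/dy = −300/y^2 − 8 + 4y = 0 gives y = 5 (since 4·5^3 − 8·5^2 = 300).
min ATC = 300/5 + 36 − 8·5 + 2·5^2 = $106. That is the break-even price.
Between these two prices the firm operates at a loss; above $106 it earns a profit.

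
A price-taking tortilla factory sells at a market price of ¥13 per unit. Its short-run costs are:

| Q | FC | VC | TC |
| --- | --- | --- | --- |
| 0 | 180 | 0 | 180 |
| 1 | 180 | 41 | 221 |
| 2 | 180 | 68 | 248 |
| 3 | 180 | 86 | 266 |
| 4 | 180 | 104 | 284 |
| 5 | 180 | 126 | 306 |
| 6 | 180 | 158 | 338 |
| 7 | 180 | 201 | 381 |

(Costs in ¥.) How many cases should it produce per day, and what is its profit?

Tabulate TR − TC: Q=0: -180; Q=1: -208; Q=2: -222; Q=3: -227; Q=4: -232; Q=5: -241; Q=6: -260; Q=7: -290.
Profit is highest at Q = 0. Equivalently, the lowest AVC in the table is 126/5 ≈ ¥25.20 at Q = 5, and P = ¥13 falls below it — price never covers variable cost, so the firm shuts down and loses only its fixed cost.

Q = 0 (shut down); profit = -¥180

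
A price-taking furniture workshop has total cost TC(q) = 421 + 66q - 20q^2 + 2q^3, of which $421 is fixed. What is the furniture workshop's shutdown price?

$16 per unit

Short-run supply begins at min AVC. From VC = 66q - 20q^2 + 2q^3, AVC = 66 - 20q + 2q^2.
dAVC/dq = -20 + 4q = 0 gives q = 5. min AVC = 66 - 20·5 + 2·5^2 = 16.
The firm shuts down for any P below $16.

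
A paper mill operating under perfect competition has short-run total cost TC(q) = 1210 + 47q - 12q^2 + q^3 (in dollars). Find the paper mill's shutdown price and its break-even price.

Shutdown price = min AVC. AVC = 47 - 12q + q^2, with vertex at q = 6 and minimum $11.
ATC = 1210/q + 47 - 12q + q^2. Setting dATC/dq = −1210/q^2 − 12 + 2q = 0 gives q = 11 (since 2·11^3 − 12·11^2 = 1210).
min ATC = 1210/11 + 47 − 12·11 + 11^2 = $146. That is the break-even price.
For $11 ≤ P < $146 the firm produces at a loss; below $11 it shuts down.

Shutdown price = $11; break-even price = $146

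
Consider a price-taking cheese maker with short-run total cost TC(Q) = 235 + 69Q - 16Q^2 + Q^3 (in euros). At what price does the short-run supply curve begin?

€5 per unit

Short-run supply begins at min AVC. From VC = 69Q - 16Q^2 + Q^3, AVC = 69 - 16Q + Q^2.
At the minimum of AVC, MC = AVC. MC = 69 - 32Q + 3Q^2; setting MC = AVC gives 2Q^2 - 16Q = 0, so Q = 8. min AVC = 5.
So the shutdown price is €5.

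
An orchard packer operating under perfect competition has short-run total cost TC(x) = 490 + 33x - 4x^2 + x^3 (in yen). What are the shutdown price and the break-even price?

AVC = 33 - 4x + x^2; minimized at x = 2, giving min AVC = ¥29. That is the shutdown price.
ATC = 490/x + 33 - 4x + x^2. Setting dATC/dx = −490/x^2 − 4 + 2x = 0 gives x = 7 (since 2·7^3 − 4·7^2 = 490).
min ATC = 490/7 + 33 − 4·7 + 7^2 = ¥124. That is the break-even price.
For ¥29 ≤ P < ¥124 the firm produces at a loss; below ¥29 it shuts down.

Shutdown price = ¥29; break-even price = ¥124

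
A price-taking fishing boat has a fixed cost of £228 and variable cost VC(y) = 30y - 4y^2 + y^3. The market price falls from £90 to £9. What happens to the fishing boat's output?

Output falls from 6 to 0 (the firm shuts down)

AVC = 30 - 4y + y^2, minimized at y = 2 where min AVC = £26. MC = 30 - 8y + 3y^2.
With P = £90 above the shutdown price, P = MC gives y = 6.
At P = £9 < min AVC = £26, price no longer covers variable cost at any output, so the firm shuts down: y = 0.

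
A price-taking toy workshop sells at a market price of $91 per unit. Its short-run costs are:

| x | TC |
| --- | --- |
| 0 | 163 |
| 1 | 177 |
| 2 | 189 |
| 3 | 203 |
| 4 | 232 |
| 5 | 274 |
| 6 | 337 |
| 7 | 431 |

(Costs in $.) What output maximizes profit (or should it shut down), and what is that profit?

Compute π = P·x − TC at each output: x=0: -163; x=1: -86; x=2: -7; x=3: 70; x=4: 132; x=5: 181; x=6: 209; x=7: 206.
Profit is maximized at x = 6. AVC there is 174/6 = $29 ≤ P, so producing beats shutting down (which would give -$163).

x = 6; profit = $209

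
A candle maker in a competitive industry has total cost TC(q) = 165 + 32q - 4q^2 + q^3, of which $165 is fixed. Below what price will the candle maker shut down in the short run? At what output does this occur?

$28 per unit, at q = 2

The shutdown price is the minimum of AVC. VC = 32q - 4q^2 + q^3, so AVC = 32 - 4q + q^2.
dAVC/dq = -4 + 2q = 0 gives q = 2. min AVC = 32 - 4·2 + 2^2 = 28.
The firm shuts down for any P below $28.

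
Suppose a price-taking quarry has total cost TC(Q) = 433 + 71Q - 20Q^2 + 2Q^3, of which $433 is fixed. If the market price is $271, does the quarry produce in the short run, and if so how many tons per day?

Produce at Q = 10

From TC, MC = TC'(Q) = 71 - 40Q + 6Q^2 and AVC = VC/Q = 71 - 20Q + 2Q^2.
AVC hits its minimum where MC = AVC, at Q = 5, giving min AVC = 71 - 20·5 + 2·5^2 = $21.
Since P = $271 ≥ min AVC = $21, price covers variable cost and the firm should produce.
P = MC gives -200 - 40Q + 6Q^2 = 0, with roots -10/3 and 10. Take the larger (rising MC): Q* = 10.
Check: AVC at Q = 10 is $71 ≤ P, so revenue covers variable cost.
Profit = P·Q − TC = 271·10 − 1143 = $1567.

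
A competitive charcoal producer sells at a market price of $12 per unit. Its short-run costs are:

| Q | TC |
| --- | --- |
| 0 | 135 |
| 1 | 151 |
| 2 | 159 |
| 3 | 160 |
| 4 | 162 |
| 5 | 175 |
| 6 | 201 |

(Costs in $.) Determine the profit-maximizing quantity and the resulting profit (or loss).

Q = 4; profit = -$114

Tabulate TR − TC: Q=0: -135; Q=1: -139; Q=2: -135; Q=3: -124; Q=4: -114; Q=5: -115; Q=6: -129.
Profit is maximized at Q = 4. AVC there is 27/4 = $6.75 ≤ P, so producing beats shutting down (which would give -$135).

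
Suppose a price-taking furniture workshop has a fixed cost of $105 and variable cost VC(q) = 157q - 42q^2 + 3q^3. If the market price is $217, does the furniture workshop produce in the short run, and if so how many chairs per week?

Strip out fixed cost: VC = 157q - 42q^2 + 3q^3. Then AVC = 157 - 42q + 3q^2 and MC = 157 - 84q + 9q^2.
The AVC parabola has its vertex at q = 42/6 = 7, where AVC = 157 - 42·7 + 3·7^2 = $10.
Because $217 ≥ $10, revenue can cover variable cost; the firm operates.
Solving P = MC: -60 - 84q + 9q^2 = 0 ⇒ q = -2/3 or 10. On the upward-sloping branch, q* = 10.
Check: AVC at q = 10 is $37 ≤ P, so revenue covers variable cost.
Profit = P·q − TC = 217·10 − 475 = $1695.

Produce at q = 10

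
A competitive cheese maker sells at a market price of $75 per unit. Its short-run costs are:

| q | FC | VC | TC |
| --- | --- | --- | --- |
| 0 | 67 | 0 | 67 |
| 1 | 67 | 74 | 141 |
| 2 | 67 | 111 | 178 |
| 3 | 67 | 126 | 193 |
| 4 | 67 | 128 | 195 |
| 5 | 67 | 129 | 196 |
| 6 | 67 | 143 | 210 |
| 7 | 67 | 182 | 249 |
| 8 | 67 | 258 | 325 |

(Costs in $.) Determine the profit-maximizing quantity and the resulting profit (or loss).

Tabulate TR − TC: q=0: -67; q=1: -66; q=2: -28; q=3: 32; q=4: 105; q=5: 179; q=6: 240; q=7: 276; q=8: 275.
Profit is maximized at q = 7. AVC there is 182/7 = $26 ≤ P, so producing beats shutting down (which would give -$67).

q = 7; profit = $276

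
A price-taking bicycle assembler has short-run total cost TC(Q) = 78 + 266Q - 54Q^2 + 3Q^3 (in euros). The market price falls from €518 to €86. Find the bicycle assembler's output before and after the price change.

AVC = 266 - 54Q + 3Q^2, minimized at Q = 9 where min AVC = €23. MC = 266 - 108Q + 9Q^2.
At P = €518 ≥ min AVC, set P = MC on the rising branch: Q = 14.
At P = €86 ≥ min AVC, set P = MC: Q = 10. The firm stays open but cuts output.

Output falls from 14 to 10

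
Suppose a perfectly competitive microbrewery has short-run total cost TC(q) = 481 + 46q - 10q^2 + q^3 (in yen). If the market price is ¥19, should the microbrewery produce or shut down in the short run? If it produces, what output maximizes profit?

From TC, MC = TC'(q) = 46 - 20q + 3q^2 and AVC = VC/q = 46 - 10q + q^2.
The AVC parabola has its vertex at q = 10/2 = 5, where AVC = 46 - 10·5 + 5^2 = ¥21.
P = ¥19 lies below min AVC = ¥21; no output level covers variable cost.
Best response: produce nothing and absorb the ¥481 fixed cost.

Shut down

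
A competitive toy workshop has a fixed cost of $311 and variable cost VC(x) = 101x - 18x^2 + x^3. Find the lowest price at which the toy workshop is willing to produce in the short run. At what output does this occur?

Short-run supply begins at min AVC. From VC = 101x - 18x^2 + x^3, AVC = 101 - 18x + x^2.
At the minimum of AVC, MC = AVC. MC = 101 - 36x + 3x^2; setting MC = AVC gives 2x^2 - 18x = 0, so x = 9. min AVC = 20.
The firm shuts down for any P below $20.

$20 per unit, at x = 9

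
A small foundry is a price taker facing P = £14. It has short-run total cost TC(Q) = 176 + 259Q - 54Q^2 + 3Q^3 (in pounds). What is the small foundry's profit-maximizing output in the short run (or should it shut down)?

Strip out fixed cost: VC = 259Q - 54Q^2 + 3Q^3. Then AVC = 259 - 54Q + 3Q^2 and MC = 259 - 108Q + 9Q^2.
AVC hits its minimum where MC = AVC, at Q = 9, giving min AVC = 259 - 54·9 + 3·9^2 = £16.
Since P = £14 < min AVC = £16, price fails to cover variable cost at any output.
The firm minimizes its loss by shutting down and losing only its fixed cost of £176.

Shut down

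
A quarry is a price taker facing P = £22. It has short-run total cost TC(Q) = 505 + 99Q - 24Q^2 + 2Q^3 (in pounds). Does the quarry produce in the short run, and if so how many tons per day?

Shut down

Variable cost is VC = 99Q - 24Q^2 + 2Q^3, so AVC = VC/Q = 99 - 24Q + 2Q^2 and MC = dTC/dQ = 99 - 48Q + 6Q^2.
AVC hits its minimum where MC = AVC, at Q = 6, giving min AVC = 99 - 24·6 + 2·6^2 = £27.
With P < min AVC (£22 < £27), every unit sold adds to the loss.
Shutting down limits the loss to fixed cost, £505.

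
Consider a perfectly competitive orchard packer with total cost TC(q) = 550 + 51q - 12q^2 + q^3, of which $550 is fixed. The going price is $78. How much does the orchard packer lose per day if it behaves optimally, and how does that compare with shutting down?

AVC = 51 - 12q + q^2 has its minimum $15 at q = 6; price $78 clears that bar, so the firm operates.
With MC = 51 - 24q + 3q^2, P = MC on the upward-sloping part at q* = 9.
TR = 78·9 = 702. TC = 550 + 216 = 766. Profit = 702 − 766 = -$64.
By producing, the firm covers all variable cost plus $486 of fixed cost; shutting down would lose the full $550.

Profit = -$64 at q = 9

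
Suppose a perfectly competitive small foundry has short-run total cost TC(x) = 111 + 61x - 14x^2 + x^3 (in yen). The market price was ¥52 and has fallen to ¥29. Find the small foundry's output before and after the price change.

Output falls from 9 to 8

AVC = 61 - 14x + x^2, minimized at x = 7 where min AVC = ¥12. MC = 61 - 28x + 3x^2.
With P = ¥52 above the shutdown price, P = MC gives x = 9.
At P = ¥29 ≥ min AVC, set P = MC: x = 8. The firm stays open but cuts output.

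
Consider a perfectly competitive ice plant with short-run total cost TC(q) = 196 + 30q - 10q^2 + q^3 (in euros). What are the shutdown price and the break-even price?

AVC = 30 - 10q + q^2; minimized at q = 5, giving min AVC = €5. That is the shutdown price.
ATC = 196/q + 30 - 10q + q^2. Setting dATC/dq = −196/q^2 − 10 + 2q = 0 gives q = 7 (since 2·7^3 − 10·7^2 = 196).
min ATC = 196/7 + 30 − 10·7 + 7^2 = €37. That is the break-even price.
Between these two prices the firm operates at a loss; above €37 it earns a profit.

Shutdown price = €5; break-even price = €37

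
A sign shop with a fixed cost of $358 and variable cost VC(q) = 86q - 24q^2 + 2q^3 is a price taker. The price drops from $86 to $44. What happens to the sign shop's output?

Output falls from 8 to 7

AVC = 86 - 24q + 2q^2, minimized at q = 6 where min AVC = $14. MC = 86 - 48q + 6q^2.
With P = $86 above the shutdown price, P = MC gives q = 8.
At P = $44 ≥ min AVC, set P = MC: q = 7. The firm stays open but cuts output.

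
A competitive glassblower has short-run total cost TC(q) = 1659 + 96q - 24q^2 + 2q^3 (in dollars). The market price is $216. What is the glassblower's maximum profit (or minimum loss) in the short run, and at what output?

AVC = 96 - 24q + 2q^2 has its minimum $24 at q = 6; price $216 clears that bar, so the firm operates.
MC = 96 - 48q + 6q^2. Setting P = MC and taking the root on the rising branch gives q* = 10.
TR = 216·10 = 2160. TC = 1659 + 560 = 2219. Profit = 2160 − 2219 = -$59.
Shutting down would mean losing the fixed cost of $1659, so operating at a loss of $59 is better by $1600.

Profit = -$59 at q = 10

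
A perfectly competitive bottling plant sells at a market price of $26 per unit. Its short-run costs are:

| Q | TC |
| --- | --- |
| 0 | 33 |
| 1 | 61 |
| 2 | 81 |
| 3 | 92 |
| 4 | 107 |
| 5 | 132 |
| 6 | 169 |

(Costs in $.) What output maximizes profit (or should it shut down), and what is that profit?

Tabulate TR − TC: Q=0: -33; Q=1: -35; Q=2: -29; Q=3: -14; Q=4: -3; Q=5: -2; Q=6: -13.
Profit is maximized at Q = 5. AVC there is 99/5 = $19.80 ≤ P, so producing beats shutting down (which would give -$33).

Q = 5; profit = -$2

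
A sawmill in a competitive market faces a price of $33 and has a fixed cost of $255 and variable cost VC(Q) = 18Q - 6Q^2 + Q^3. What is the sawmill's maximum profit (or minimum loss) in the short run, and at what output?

Profit = -$155 at Q = 5

AVC = 18 - 6Q + Q^2 has its minimum $9 at Q = 3; price $33 clears that bar, so the firm operates.
With MC = 18 - 12Q + 3Q^2, P = MC on the upward-sloping part at Q* = 5.
TR = 33·5 = 165. TC = 255 + 65 = 320. Profit = 165 − 320 = -$155.
By producing, the firm covers all variable cost plus $100 of fixed cost; shutting down would lose the full $255.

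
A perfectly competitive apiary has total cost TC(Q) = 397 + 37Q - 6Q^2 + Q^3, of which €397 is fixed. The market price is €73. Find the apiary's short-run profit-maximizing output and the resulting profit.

Profit = -€181 at Q = 6

AVC = 37 - 6Q + Q^2 has its minimum €28 at Q = 3; price €73 clears that bar, so the firm operates.
MC = 37 - 12Q + 3Q^2. Setting P = MC and taking the root on the rising branch gives Q* = 6.
TR = 73·6 = 438. TC = 397 + 222 = 619. Profit = 438 − 619 = -€181.
That loss of €181 beats the €397 the firm would lose by shutting down; producing recovers €216 of fixed cost.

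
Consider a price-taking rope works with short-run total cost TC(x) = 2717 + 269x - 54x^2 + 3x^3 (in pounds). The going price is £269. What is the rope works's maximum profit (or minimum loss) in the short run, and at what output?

AVC = 269 - 54x + 3x^2; min AVC = £26 at x = 9. Since P = £269 ≥ min AVC, the firm produces.
With MC = 269 - 108x + 9x^2, P = MC on the upward-sloping part at x* = 12.
TR = 269·12 = 3228. TC = 2717 + 636 = 3353. Profit = 3228 − 3353 = -£125.
Shutting down would mean losing the fixed cost of £2717, so operating at a loss of £125 is better by £2592.

Profit = -£125 at x = 12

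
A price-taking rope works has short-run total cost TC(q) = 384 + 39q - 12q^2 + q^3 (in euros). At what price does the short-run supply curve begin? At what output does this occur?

€3 per unit, at q = 6

The firm shuts down when price falls below the minimum of average variable cost. AVC = VC/q = 39 - 12q + q^2.
At the minimum of AVC, MC = AVC. MC = 39 - 24q + 3q^2; setting MC = AVC gives 2q^2 - 12q = 0, so q = 6. min AVC = 3.
So the shutdown price is €3.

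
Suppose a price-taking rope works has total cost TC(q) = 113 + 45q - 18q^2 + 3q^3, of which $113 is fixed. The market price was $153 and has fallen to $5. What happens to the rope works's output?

MC = 45 - 36q + 9q^2; the shutdown threshold is min AVC = $18 (at q = 3).
With P = $153 above the shutdown price, P = MC gives q = 6.
At P = $5 < min AVC = $18, price no longer covers variable cost at any output, so the firm shuts down: q = 0.

Output falls from 6 to 0 (the firm shuts down)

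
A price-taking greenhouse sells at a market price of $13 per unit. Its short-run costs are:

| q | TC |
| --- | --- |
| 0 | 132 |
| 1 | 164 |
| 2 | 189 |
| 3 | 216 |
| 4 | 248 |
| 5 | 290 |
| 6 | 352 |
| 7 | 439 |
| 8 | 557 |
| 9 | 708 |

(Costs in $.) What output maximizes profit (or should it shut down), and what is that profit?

q = 0 (shut down); profit = -$132

Profit at each row (π = 13q − TC): q=0: -132; q=1: -151; q=2: -163; q=3: -177; q=4: -196; q=5: -225; q=6: -274; q=7: -348; q=8: -453; q=9: -591.
Profit is highest at q = 0. Equivalently, the lowest AVC in the table is 84/3 ≈ $28 at q = 3, and P = $13 falls below it — price never covers variable cost, so the firm shuts down and loses only its fixed cost.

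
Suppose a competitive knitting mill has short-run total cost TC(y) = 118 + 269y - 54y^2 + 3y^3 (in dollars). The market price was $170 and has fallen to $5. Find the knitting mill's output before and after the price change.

Output falls from 11 to 0 (the firm shuts down)

AVC = 269 - 54y + 3y^2, minimized at y = 9 where min AVC = $26. MC = 269 - 108y + 9y^2.
At P = $170 ≥ min AVC, set P = MC on the rising branch: y = 11.
At P = $5 < min AVC = $26, price no longer covers variable cost at any output, so the firm shuts down: y = 0.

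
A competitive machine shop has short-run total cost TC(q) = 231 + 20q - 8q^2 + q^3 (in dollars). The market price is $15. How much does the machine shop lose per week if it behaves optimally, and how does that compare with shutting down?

Profit = -$181 at q = 5

AVC = 20 - 8q + q^2; min AVC = $4 at q = 4. Since P = $15 ≥ min AVC, the firm produces.
With MC = 20 - 16q + 3q^2, P = MC on the upward-sloping part at q* = 5.
TR = 15·5 = 75. TC = 231 + 25 = 256. Profit = 75 − 256 = -$181.
Shutting down would mean losing the fixed cost of $231, so operating at a loss of $181 is better by $50.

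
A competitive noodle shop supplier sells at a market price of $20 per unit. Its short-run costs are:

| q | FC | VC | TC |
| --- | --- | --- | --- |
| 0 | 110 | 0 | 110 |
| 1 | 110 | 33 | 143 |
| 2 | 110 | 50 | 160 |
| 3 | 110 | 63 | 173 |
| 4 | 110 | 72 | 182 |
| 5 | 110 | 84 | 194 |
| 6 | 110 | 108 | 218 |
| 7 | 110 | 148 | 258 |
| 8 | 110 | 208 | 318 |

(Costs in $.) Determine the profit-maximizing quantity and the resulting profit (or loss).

Compute π = P·q − TC at each output: q=0: -110; q=1: -123; q=2: -120; q=3: -113; q=4: -102; q=5: -94; q=6: -98; q=7: -118; q=8: -158.
Profit is maximized at q = 5. AVC there is 84/5 = $16.80 ≤ P, so producing beats shutting down (which would give -$110).

q = 5; profit = -$94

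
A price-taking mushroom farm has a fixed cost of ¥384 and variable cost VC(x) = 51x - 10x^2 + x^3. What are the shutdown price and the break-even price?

AVC = 51 - 10x + x^2; minimized at x = 5, giving min AVC = ¥26. That is the shutdown price.
ATC = 384/x + 51 - 10x + x^2. Setting dATC/dx = −384/x^2 − 10 + 2x = 0 gives x = 8 (since 2·8^3 − 10·8^2 = 384).
min ATC = 384/8 + 51 − 10·8 + 8^2 = ¥83. That is the break-even price.
For ¥26 ≤ P < ¥83 the firm produces at a loss; below ¥26 it shuts down.

Shutdown price = ¥26; break-even price = ¥83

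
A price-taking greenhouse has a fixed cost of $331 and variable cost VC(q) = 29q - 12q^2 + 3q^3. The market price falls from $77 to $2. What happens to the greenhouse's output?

Output falls from 4 to 0 (the firm shuts down)

MC = 29 - 24q + 9q^2; the shutdown threshold is min AVC = $17 (at q = 2).
With P = $77 above the shutdown price, P = MC gives q = 4.
At P = $2 < min AVC = $17, price no longer covers variable cost at any output, so the firm shuts down: q = 0.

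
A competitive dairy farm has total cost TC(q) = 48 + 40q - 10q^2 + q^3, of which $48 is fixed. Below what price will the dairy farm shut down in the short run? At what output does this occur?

$15 per unit, at q = 5

The firm shuts down when price falls below the minimum of average variable cost. AVC = VC/q = 40 - 10q + q^2.
dAVC/dq = -10 + 2q = 0 gives q = 5. min AVC = 40 - 10·5 + 5^2 = 15.
The firm shuts down for any P below $15.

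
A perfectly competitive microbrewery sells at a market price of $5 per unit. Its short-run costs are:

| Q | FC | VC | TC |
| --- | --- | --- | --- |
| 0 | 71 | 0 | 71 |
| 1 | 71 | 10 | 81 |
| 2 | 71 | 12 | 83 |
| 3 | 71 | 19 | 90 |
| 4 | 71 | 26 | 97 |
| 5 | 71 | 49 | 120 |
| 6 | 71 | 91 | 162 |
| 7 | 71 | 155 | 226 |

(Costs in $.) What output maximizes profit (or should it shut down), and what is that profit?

Tabulate TR − TC: Q=0: -71; Q=1: -76; Q=2: -73; Q=3: -75; Q=4: -77; Q=5: -95; Q=6: -132; Q=7: -191.
Profit is highest at Q = 0. Equivalently, the lowest AVC in the table is 12/2 ≈ $6 at Q = 2, and P = $5 falls below it — price never covers variable cost, so the firm shuts down and loses only its fixed cost.

Q = 0 (shut down); profit = -$71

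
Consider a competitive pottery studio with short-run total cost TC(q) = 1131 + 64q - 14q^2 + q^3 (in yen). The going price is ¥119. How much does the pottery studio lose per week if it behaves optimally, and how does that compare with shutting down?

Profit = -¥163 at q = 11

AVC = 64 - 14q + q^2 has its minimum ¥15 at q = 7; price ¥119 clears that bar, so the firm operates.
MC = 64 - 28q + 3q^2. Setting P = MC and taking the root on the rising branch gives q* = 11.
TR = 119·11 = 1309. TC = 1131 + 341 = 1472. Profit = 1309 − 1472 = -¥163.
That loss of ¥163 beats the ¥1131 the firm would lose by shutting down; producing recovers ¥968 of fixed cost.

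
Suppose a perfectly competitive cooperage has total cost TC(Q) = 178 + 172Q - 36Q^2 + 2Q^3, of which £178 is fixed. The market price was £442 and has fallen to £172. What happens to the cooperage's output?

AVC = 172 - 36Q + 2Q^2, minimized at Q = 9 where min AVC = £10. MC = 172 - 72Q + 6Q^2.
With P = £442 above the shutdown price, P = MC gives Q = 15.
At P = £172 ≥ min AVC, set P = MC: Q = 12. The firm stays open but cuts output.

Output falls from 15 to 12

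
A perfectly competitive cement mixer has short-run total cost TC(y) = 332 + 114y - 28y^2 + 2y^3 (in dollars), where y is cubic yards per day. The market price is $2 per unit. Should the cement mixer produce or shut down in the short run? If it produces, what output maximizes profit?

Shut down

Variable cost is VC = 114y - 28y^2 + 2y^3, so AVC = VC/y = 114 - 28y + 2y^2 and MC = dTC/dy = 114 - 56y + 6y^2.
AVC is minimized where dAVC/dy = -28 + 4y = 0, at y = 7; min AVC = 114 - 28·7 + 2·7^2 = $16.
P = $2 lies below min AVC = $16; no output level covers variable cost.
Shutting down limits the loss to fixed cost, $332.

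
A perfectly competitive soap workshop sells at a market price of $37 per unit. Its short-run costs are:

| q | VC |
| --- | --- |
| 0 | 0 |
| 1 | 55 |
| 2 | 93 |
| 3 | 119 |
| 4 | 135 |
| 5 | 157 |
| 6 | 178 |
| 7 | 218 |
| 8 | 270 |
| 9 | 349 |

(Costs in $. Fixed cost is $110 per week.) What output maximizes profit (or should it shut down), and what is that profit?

Tabulate TR − TC: q=0: -110; q=1: -128; q=2: -129; q=3: -118; q=4: -97; q=5: -82; q=6: -66; q=7: -69; q=8: -84; q=9: -126.
Profit is maximized at q = 6. AVC there is 178/6 = $29.67 ≤ P, so producing beats shutting down (which would give -$110).

q = 6; profit = -$66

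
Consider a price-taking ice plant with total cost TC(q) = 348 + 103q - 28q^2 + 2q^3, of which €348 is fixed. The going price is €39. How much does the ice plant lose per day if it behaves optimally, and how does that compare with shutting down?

Profit = -€92 at q = 8

AVC = 103 - 28q + 2q^2 has its minimum €5 at q = 7; price €39 clears that bar, so the firm operates.
With MC = 103 - 56q + 6q^2, P = MC on the upward-sloping part at q* = 8.
TR = 39·8 = 312. TC = 348 + 56 = 404. Profit = 312 − 404 = -€92.
That loss of €92 beats the €348 the firm would lose by shutting down; producing recovers €256 of fixed cost.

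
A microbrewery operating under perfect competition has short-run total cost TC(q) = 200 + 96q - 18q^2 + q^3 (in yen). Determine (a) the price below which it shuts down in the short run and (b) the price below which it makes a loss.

Shutdown price = ¥15; break-even price = ¥36

AVC = 96 - 18q + q^2; minimized at q = 9, giving min AVC = ¥15. That is the shutdown price.
ATC = 200/q + 96 - 18q + q^2. Setting dATC/dq = −200/q^2 − 18 + 2q = 0 gives q = 10 (since 2·10^3 − 18·10^2 = 200).
min ATC = 200/10 + 96 − 18·10 + 10^2 = ¥36. That is the break-even price.
Between these two prices the firm operates at a loss; above ¥36 it earns a profit.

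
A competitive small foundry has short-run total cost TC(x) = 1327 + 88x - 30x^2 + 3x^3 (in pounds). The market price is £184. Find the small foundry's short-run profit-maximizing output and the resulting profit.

AVC = 88 - 30x + 3x^2 has its minimum £13 at x = 5; price £184 clears that bar, so the firm operates.
With MC = 88 - 60x + 9x^2, P = MC on the upward-sloping part at x* = 8.
TR = 184·8 = 1472. TC = 1327 + 320 = 1647. Profit = 1472 − 1647 = -£175.
Shutting down would mean losing the fixed cost of £1327, so operating at a loss of £175 is better by £1152.

Profit = -£175 at x = 8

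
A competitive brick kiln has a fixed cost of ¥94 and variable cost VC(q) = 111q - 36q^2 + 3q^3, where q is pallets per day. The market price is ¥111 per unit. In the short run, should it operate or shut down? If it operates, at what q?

Produce at q = 8

From TC, MC = TC'(q) = 111 - 72q + 9q^2 and AVC = VC/q = 111 - 36q + 3q^2.
AVC hits its minimum where MC = AVC, at q = 6, giving min AVC = 111 - 36·6 + 3·6^2 = ¥3.
Since P = ¥111 ≥ min AVC = ¥3, price covers variable cost and the firm should produce.
Solving P = MC: -72q + 9q^2 = 0 ⇒ q = 0 or 8. On the upward-sloping branch, q* = 8.
Check: AVC at q = 8 is ¥15 ≤ P, so revenue covers variable cost.
Profit = P·q − TC = 111·8 − 214 = ¥674.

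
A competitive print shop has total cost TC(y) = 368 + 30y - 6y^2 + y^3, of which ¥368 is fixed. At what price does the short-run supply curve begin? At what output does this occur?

The firm shuts down when price falls below the minimum of average variable cost. AVC = VC/y = 30 - 6y + y^2.
dAVC/dy = -6 + 2y = 0 gives y = 3. min AVC = 30 - 6·3 + 3^2 = 21.
For P < ¥21 the firm produces nothing.

¥21 per unit, at y = 3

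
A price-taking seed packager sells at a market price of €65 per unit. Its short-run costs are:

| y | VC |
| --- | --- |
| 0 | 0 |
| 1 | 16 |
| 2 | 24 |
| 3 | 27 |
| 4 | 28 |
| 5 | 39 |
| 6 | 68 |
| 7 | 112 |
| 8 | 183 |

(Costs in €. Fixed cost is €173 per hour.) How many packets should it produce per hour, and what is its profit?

y = 7; profit = €170

Compute π = P·y − TC at each output: y=0: -173; y=1: -124; y=2: -67; y=3: -5; y=4: 59; y=5: 113; y=6: 149; y=7: 170; y=8: 164.
Profit is maximized at y = 7. AVC there is 112/7 = €16 ≤ P, so producing beats shutting down (which would give -€173).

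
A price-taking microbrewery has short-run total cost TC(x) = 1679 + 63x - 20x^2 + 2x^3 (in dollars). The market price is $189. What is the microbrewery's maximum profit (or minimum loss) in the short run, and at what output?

AVC = 63 - 20x + 2x^2 has its minimum $13 at x = 5; price $189 clears that bar, so the firm operates.
MC = 63 - 40x + 6x^2. Setting P = MC and taking the root on the rising branch gives x* = 9.
TR = 189·9 = 1701. TC = 1679 + 405 = 2084. Profit = 1701 − 2084 = -$383.
By producing, the firm covers all variable cost plus $1296 of fixed cost; shutting down would lose the full $1679.

Profit = -$383 at x = 9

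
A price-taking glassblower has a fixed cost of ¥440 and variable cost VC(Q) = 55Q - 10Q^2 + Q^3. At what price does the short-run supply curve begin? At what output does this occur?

¥30 per unit, at Q = 5

The firm shuts down when price falls below the minimum of average variable cost. AVC = VC/Q = 55 - 10Q + Q^2.
dAVC/dQ = -10 + 2Q = 0 gives Q = 5. min AVC = 55 - 10·5 + 5^2 = 30.
For P < ¥30 the firm produces nothing.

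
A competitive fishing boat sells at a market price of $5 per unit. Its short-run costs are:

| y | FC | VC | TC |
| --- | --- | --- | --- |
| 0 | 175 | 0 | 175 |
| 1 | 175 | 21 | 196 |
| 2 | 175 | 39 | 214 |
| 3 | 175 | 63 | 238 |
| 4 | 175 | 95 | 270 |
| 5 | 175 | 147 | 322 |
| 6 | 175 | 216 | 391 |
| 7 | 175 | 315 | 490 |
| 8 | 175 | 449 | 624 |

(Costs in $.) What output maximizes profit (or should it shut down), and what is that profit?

y = 0 (shut down); profit = -$175

Tabulate TR − TC: y=0: -175; y=1: -191; y=2: -204; y=3: -223; y=4: -250; y=5: -297; y=6: -361; y=7: -455; y=8: -584.
Profit is highest at y = 0. Equivalently, the lowest AVC in the table is 39/2 ≈ $19.50 at y = 2, and P = $5 falls below it — price never covers variable cost, so the firm shuts down and loses only its fixed cost.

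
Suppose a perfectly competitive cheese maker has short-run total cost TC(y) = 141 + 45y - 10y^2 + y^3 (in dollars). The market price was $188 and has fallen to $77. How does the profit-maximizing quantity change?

AVC = 45 - 10y + y^2, minimized at y = 5 where min AVC = $20. MC = 45 - 20y + 3y^2.
With P = $188 above the shutdown price, P = MC gives y = 11.
At P = $77 ≥ min AVC, set P = MC: y = 8. The firm stays open but cuts output.

Output falls from 11 to 8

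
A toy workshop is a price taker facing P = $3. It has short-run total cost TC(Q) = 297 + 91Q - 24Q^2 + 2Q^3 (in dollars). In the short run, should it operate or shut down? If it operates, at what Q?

Shut down

Variable cost is VC = 91Q - 24Q^2 + 2Q^3, so AVC = VC/Q = 91 - 24Q + 2Q^2 and MC = dTC/dQ = 91 - 48Q + 6Q^2.
AVC is minimized where dAVC/dQ = -24 + 4Q = 0, at Q = 6; min AVC = 91 - 24·6 + 2·6^2 = $19.
Since P = $3 < min AVC = $19, price fails to cover variable cost at any output.
Shutting down limits the loss to fixed cost, $297.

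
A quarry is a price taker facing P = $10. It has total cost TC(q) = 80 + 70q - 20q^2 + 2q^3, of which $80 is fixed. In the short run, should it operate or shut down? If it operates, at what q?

From TC, MC = TC'(q) = 70 - 40q + 6q^2 and AVC = VC/q = 70 - 20q + 2q^2.
The AVC parabola has its vertex at q = 20/4 = 5, where AVC = 70 - 20·5 + 2·5^2 = $20.
P = $10 lies below min AVC = $20; no output level covers variable cost.
Shutting down limits the loss to fixed cost, $80.

Shut down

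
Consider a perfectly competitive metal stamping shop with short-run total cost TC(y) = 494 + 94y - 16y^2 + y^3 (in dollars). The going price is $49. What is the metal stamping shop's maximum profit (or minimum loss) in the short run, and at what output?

Profit = -$332 at y = 9

AVC = 94 - 16y + y^2; min AVC = $30 at y = 8. Since P = $49 ≥ min AVC, the firm produces.
MC = 94 - 32y + 3y^2. Setting P = MC and taking the root on the rising branch gives y* = 9.
TR = 49·9 = 441. TC = 494 + 279 = 773. Profit = 441 − 773 = -$332.
By producing, the firm covers all variable cost plus $162 of fixed cost; shutting down would lose the full $494.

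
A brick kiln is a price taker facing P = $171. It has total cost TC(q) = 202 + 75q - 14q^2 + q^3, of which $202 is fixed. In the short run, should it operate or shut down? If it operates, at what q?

Produce at q = 12

Variable cost is VC = 75q - 14q^2 + q^3, so AVC = VC/q = 75 - 14q + q^2 and MC = dTC/dq = 75 - 28q + 3q^2.
AVC hits its minimum where MC = AVC, at q = 7, giving min AVC = 75 - 14·7 + 7^2 = $26.
P = $171 exceeds min AVC = $26, so the firm stays open.
P = MC gives -96 - 28q + 3q^2 = 0, with roots -8/3 and 12. Take the larger (rising MC): q* = 12.
Check: AVC at q = 12 is $51 ≤ P, so revenue covers variable cost.
Profit = P·q − TC = 171·12 − 814 = $1238.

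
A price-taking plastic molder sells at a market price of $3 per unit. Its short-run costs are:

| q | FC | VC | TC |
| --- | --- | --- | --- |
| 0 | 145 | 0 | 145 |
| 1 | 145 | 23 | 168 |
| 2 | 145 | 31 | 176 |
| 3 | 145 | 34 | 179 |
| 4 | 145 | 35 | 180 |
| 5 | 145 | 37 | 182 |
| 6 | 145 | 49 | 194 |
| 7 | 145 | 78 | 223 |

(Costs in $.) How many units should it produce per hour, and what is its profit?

q = 0 (shut down); profit = -$145

Tabulate TR − TC: q=0: -145; q=1: -165; q=2: -170; q=3: -170; q=4: -168; q=5: -167; q=6: -176; q=7: -202.
Profit is highest at q = 0. Equivalently, the lowest AVC in the table is 37/5 ≈ $7.40 at q = 5, and P = $3 falls below it — price never covers variable cost, so the firm shuts down and loses only its fixed cost.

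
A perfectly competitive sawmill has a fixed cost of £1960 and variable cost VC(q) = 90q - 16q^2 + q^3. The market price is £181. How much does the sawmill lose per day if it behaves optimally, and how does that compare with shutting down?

AVC = 90 - 16q + q^2; min AVC = £26 at q = 8. Since P = £181 ≥ min AVC, the firm produces.
MC = 90 - 32q + 3q^2. Setting P = MC and taking the root on the rising branch gives q* = 13.
TR = 181·13 = 2353. TC = 1960 + 663 = 2623. Profit = 2353 − 2623 = -£270.
Shutting down would mean losing the fixed cost of £1960, so operating at a loss of £270 is better by £1690.

Profit = -£270 at q = 13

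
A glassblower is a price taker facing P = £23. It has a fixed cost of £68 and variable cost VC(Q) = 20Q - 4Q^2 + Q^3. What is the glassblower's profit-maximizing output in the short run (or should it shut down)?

Strip out fixed cost: VC = 20Q - 4Q^2 + Q^3. Then AVC = 20 - 4Q + Q^2 and MC = 20 - 8Q + 3Q^2.
AVC hits its minimum where MC = AVC, at Q = 2, giving min AVC = 20 - 4·2 + 2^2 = £16.
P = £23 exceeds min AVC = £16, so the firm stays open.
Solving P = MC: -3 - 8Q + 3Q^2 = 0 ⇒ Q = -1/3 or 3. On the upward-sloping branch, Q* = 3.
Check: AVC at Q = 3 is £17 ≤ P, so revenue covers variable cost.
Profit = P·Q − TC = 23·3 − 119 = -£50, a loss, but smaller than the £68 fixed cost the firm would lose by shutting down.

Produce at Q = 3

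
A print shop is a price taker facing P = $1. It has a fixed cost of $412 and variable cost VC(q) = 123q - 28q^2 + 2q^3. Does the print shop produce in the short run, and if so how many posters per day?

Shut down

Variable cost is VC = 123q - 28q^2 + 2q^3, so AVC = VC/q = 123 - 28q + 2q^2 and MC = dTC/dq = 123 - 56q + 6q^2.
The AVC parabola has its vertex at q = 28/4 = 7, where AVC = 123 - 28·7 + 2·7^2 = $25.
P = $1 lies below min AVC = $25; no output level covers variable cost.
Best response: produce nothing and absorb the $412 fixed cost.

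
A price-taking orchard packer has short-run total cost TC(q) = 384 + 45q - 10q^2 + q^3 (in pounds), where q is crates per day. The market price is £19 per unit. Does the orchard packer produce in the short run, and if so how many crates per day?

From TC, MC = TC'(q) = 45 - 20q + 3q^2 and AVC = VC/q = 45 - 10q + q^2.
The AVC parabola has its vertex at q = 10/2 = 5, where AVC = 45 - 10·5 + 5^2 = £20.
With P < min AVC (£19 < £20), every unit sold adds to the loss.
Best response: produce nothing and absorb the £384 fixed cost.

Shut down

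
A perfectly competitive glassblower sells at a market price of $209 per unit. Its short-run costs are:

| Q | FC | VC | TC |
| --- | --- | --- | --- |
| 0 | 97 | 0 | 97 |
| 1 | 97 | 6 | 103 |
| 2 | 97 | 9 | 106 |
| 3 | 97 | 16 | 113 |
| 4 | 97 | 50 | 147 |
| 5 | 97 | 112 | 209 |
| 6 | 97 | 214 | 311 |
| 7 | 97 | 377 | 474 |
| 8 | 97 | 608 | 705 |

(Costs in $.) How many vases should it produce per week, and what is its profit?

Q = 7; profit = $989

Tabulate TR − TC: Q=0: -97; Q=1: 106; Q=2: 312; Q=3: 514; Q=4: 689; Q=5: 836; Q=6: 943; Q=7: 989; Q=8: 967.
Profit is maximized at Q = 7. AVC there is 377/7 = $53.86 ≤ P, so producing beats shutting down (which would give -$97).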